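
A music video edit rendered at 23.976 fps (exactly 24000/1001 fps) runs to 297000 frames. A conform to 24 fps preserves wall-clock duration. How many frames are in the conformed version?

Target frames = source frames × (target rate / source rate) = 297000 × (24)/(24000/1001) = 297000 × 1001/1000 = 297297.

297297 frames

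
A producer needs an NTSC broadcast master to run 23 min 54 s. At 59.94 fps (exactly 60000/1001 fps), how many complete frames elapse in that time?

85954 frames

23 min 54 s = 1434 s.
Frames = 1434 × 60000/1001 = 86040000/1001 ≈ 85954.0460.
Complete frames: 85954.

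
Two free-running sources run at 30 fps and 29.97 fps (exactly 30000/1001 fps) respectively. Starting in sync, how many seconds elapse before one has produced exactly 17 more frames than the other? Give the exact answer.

The gap grows by |30000/1001 − 30| = 30/1001 frames per second.
Time for a 17-frame gap: 17 ÷ (30/1001) = 17017/30 s.

17017/30 seconds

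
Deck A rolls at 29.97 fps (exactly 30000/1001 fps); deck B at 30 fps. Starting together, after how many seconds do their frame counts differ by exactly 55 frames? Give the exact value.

11011/6 seconds

The gap grows by |30 − 30000/1001| = 30/1001 frames per second.
Time for a 55-frame gap: 55 ÷ (30/1001) = 11011/6 s.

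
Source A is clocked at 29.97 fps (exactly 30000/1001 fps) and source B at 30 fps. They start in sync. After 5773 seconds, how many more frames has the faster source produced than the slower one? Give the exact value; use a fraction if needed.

A emits 30000/1001 × 5773 = 173190000/1001 frames; B emits 30 × 5773 = 173190.
Difference = 173190/1001 frames (≈ 173.0170); B is ahead of A.

173190/1001 frames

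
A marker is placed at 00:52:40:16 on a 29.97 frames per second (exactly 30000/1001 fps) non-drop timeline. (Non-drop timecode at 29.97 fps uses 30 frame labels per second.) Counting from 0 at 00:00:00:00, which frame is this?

frame 94816

Total seconds to the label: (0 × 3600 + 52 × 60 + 40) = 3160.
Frame index = 3160 × 30 + 16 = 94816.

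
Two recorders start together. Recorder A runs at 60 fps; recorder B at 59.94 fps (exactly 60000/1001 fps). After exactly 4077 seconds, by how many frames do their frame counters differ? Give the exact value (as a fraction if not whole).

A emits 60 × 4077 = 244620 frames; B emits 60000/1001 × 4077 = 244620000/1001.
Difference = 244620/1001 frames (≈ 244.3756); B is behind A.

244620/1001 frames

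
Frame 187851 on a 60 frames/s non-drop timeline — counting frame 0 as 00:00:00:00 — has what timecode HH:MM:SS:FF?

187851 ÷ 60 = 3130 full seconds, remainder 51 frames.
3130 s = 0 h 52 min 10 s.
Timecode: 00:52:10:51.

00:52:10:51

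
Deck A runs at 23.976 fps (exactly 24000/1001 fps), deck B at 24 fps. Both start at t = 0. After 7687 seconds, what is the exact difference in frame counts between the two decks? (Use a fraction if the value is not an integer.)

184488/1001 frames

A emits 24000/1001 × 7687 = 184488000/1001 frames; B emits 24 × 7687 = 184488.
Difference = 184488/1001 frames (≈ 184.3037); B is ahead of A.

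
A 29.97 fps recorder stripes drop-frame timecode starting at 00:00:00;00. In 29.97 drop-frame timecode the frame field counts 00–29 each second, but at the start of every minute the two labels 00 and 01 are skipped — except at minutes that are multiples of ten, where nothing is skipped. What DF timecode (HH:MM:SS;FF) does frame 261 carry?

Ten DF minutes hold 17982 frames, so frame 261 lies in block 0 (frames 0–17981) with 261 frames into that block.
The block's first minute is 1800 frames and the rest 1798 each; 261 frames reaches minute 0, so 0 × 18 + 0 × 2 = 0 labels have been skipped so far.
Adding those back, label number 261 + 0 = 261 at 30 labels/s is 8 s + 21 f = 0 h 0 min 8 s frame 21, i.e. 00:00:08;21.

00:00:08;21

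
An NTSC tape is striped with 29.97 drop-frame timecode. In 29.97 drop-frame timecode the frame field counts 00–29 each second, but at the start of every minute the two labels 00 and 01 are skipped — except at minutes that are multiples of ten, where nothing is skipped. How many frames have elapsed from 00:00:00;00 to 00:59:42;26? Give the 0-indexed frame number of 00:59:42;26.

Complete 10-minute blocks: 5, each 17982 frames → 89910.
Remaining 9 whole minutes in the current block: 1800 + 8 × 1798 = 16184 frames.
Within the current minute: 42 × 30 + 26 − 2 = 1284 (labels ;00/;01 skipped at this minute). Total = 89910 + 16184 + 1284 = 107378.

107378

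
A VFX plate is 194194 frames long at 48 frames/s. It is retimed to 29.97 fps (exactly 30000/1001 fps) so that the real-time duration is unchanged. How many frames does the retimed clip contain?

121250 frames

Target frames = source frames × (target rate / source rate) = 194194 × (30000/1001)/(48) = 194194 × 625/1001 = 121250.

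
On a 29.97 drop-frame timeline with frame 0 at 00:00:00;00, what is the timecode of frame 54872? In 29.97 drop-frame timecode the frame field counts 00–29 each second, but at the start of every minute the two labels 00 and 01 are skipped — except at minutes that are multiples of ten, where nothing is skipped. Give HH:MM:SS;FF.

Ten DF minutes hold 17982 frames, so frame 54872 lies in block 3 (frames 53946–71927) with 926 frames into that block.
The block's first minute is 1800 frames and the rest 1798 each; 926 frames reaches minute 0, so 3 × 18 + 0 × 2 = 54 labels have been skipped so far.
Adding those back, label number 54872 + 54 = 54926 at 30 labels/s is 1830 s + 26 f = 0 h 30 min 30 s frame 26, i.e. 00:30:30;26.

00:30:30;26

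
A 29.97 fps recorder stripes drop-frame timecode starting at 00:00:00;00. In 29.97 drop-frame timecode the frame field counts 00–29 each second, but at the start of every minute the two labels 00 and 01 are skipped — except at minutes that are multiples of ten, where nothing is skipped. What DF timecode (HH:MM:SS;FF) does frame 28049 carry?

00:15:35;27

Ten DF minutes hold 17982 frames, so frame 28049 lies in block 1 (frames 17982–35963) with 10067 frames into that block.
The block's first minute is 1800 frames and the rest 1798 each; 10067 frames reaches minute 5, so 1 × 18 + 5 × 2 = 28 labels have been skipped so far.
Adding those back, label number 28049 + 28 = 28077 at 30 labels/s is 935 s + 27 f = 0 h 15 min 35 s frame 27, i.e. 00:15:35;27.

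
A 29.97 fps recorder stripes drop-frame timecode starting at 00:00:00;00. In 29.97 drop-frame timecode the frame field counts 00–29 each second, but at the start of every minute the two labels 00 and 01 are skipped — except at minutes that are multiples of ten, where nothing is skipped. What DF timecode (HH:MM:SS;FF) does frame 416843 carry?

Each 10-minute DF block holds 10 × 60 × 30 − 9 × 2 = 17982 frames. 416843 ÷ 17982 → 23 full blocks, remainder 3257.
Within the partial block the first minute is 1800 frames and each further minute 1798, so 1 further minute boundary passed. Total skipped labels = 18 × 23 + 2 × 1 = 416.
Non-drop label index = 416843 + 416 = 417259; at 30 labels/s that is 03:51:48:19, i.e. DF 03:51:48;19.

03:51:48;19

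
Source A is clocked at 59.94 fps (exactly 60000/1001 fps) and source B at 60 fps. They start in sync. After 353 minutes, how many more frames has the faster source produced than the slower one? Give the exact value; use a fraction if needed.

1270800/1001 frames

353 min = 21180 s.
A emits 60000/1001 × 21180 = 1270800000/1001 frames; B emits 60 × 21180 = 1270800.
Difference = 1270800/1001 frames (≈ 1269.5305); B is ahead of A.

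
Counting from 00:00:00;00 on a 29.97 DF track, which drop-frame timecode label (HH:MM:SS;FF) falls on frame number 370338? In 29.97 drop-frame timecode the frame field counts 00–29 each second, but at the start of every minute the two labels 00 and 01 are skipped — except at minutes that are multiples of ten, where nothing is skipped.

03:25:56;28

Each 10-minute DF block holds 10 × 60 × 30 − 9 × 2 = 17982 frames. 370338 ÷ 17982 → 20 full blocks, remainder 10698.
Within the partial block the first minute is 1800 frames and each further minute 1798, so 5 further minute boundaries passed. Total skipped labels = 18 × 20 + 2 × 5 = 370.
Non-drop label index = 370338 + 370 = 370708; at 30 labels/s that is 03:25:56:28, i.e. DF 03:25:56;28.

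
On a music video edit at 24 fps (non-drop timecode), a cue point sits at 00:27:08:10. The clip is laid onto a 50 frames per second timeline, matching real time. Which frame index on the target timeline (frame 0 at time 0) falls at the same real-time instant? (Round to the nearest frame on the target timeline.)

Source frame index: (0×3600 + 27×60 + 8) × 24 + 10 = 39082.
Real time: 39082 / (24) = 19541/12 s.
Target frame: (19541/12) × (50) = 488525/6 ≈ 81420.833 → 81421.

frame 81421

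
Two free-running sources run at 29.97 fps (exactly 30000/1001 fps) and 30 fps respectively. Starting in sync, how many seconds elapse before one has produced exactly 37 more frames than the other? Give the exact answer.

The gap grows by |30 − 30000/1001| = 30/1001 frames per second.
Time for a 37-frame gap: 37 ÷ (30/1001) = 37037/30 s.

37037/30 seconds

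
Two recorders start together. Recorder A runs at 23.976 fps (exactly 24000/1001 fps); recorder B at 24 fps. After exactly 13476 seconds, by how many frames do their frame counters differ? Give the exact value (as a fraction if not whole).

A emits 24000/1001 × 13476 = 323424000/1001 frames; B emits 24 × 13476 = 323424.
Difference = 323424/1001 frames (≈ 323.1009); B is ahead of A.

323424/1001 frames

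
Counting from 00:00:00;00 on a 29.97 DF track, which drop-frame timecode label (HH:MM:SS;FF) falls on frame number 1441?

Ten DF minutes hold 17982 frames, so frame 1441 lies in block 0 (frames 0–17981) with 1441 frames into that block.
The block's first minute is 1800 frames and the rest 1798 each; 1441 frames reaches minute 0, so 0 × 18 + 0 × 2 = 0 labels have been skipped so far.
Adding those back, label number 1441 + 0 = 1441 at 30 labels/s is 48 s + 1 f = 0 h 0 min 48 s frame 1, i.e. 00:00:48;01.

00:00:48;01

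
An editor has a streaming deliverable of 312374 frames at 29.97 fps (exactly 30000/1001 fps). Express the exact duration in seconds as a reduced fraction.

Running time = 312374 ÷ (30000/1001) = 312374 × 1001/30000 = 156343187/15000 s.

156343187/15000 seconds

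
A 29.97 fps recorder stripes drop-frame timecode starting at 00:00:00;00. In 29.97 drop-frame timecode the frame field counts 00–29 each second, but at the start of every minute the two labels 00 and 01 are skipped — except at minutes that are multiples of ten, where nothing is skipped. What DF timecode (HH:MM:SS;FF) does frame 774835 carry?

Ten DF minutes hold 17982 frames, so frame 774835 lies in block 43 (frames 773226–791207) with 1609 frames into that block.
The block's first minute is 1800 frames and the rest 1798 each; 1609 frames reaches minute 0, so 43 × 18 + 0 × 2 = 774 labels have been skipped so far.
Adding those back, label number 774835 + 774 = 775609 at 30 labels/s is 25853 s + 19 f = 7 h 10 min 53 s frame 19, i.e. 07:10:53;19.

07:10:53;19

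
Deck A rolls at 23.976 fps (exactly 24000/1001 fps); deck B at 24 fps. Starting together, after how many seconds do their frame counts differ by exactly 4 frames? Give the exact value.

The gap grows by |24 − 24000/1001| = 24/1001 frames per second.
Time for a 4-frame gap: 4 ÷ (24/1001) = 1001/6 s.

1001/6 seconds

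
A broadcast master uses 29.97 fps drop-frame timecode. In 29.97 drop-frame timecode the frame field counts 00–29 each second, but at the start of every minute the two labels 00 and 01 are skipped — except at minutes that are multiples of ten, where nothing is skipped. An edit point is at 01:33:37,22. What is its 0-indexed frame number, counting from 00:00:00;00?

As if non-drop at 30 labels/s: (1 × 3600 + 33 × 60 + 37) × 30 + 22 = 168532.
Minute boundaries passed: 93; those not divisible by 10: 93 − 9 = 84; dropped labels = 2 × 84 = 168.
Actual frame index = 168532 − 168 = 168364.

168364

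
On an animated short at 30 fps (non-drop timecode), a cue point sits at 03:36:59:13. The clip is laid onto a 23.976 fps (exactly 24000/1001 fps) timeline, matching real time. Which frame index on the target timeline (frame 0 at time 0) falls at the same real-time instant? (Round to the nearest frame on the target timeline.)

Source frame index: (3×3600 + 36×60 + 59) × 30 + 13 = 390583.
Real time: 390583 / (30) = 390583/30 s.
Target frame: (390583/30) × (24000/1001) = 312466400/1001 ≈ 312154.246 → 312154.

frame 312154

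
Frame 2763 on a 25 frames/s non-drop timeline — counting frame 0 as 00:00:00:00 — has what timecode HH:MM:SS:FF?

00:01:50:13

2763 ÷ 25 = 110 full seconds, remainder 13 frames.
110 s = 0 h 1 min 50 s.
Timecode: 00:01:50:13.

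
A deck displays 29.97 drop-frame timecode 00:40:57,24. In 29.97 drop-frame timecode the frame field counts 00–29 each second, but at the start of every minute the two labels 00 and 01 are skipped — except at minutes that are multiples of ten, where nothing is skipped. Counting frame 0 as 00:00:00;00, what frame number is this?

As if non-drop at 30 labels/s: (0 × 3600 + 40 × 60 + 57) × 30 + 24 = 73734.
Minute boundaries passed: 40; those not divisible by 10: 40 − 4 = 36; dropped labels = 2 × 36 = 72.
Actual frame index = 73734 − 72 = 73662.

73662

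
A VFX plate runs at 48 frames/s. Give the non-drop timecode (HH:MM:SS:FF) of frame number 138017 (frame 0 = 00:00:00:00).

00:47:55:17

138017 ÷ 48 = 2875 full seconds, remainder 17 frames.
2875 s = 0 h 47 min 55 s.
Timecode: 00:47:55:17.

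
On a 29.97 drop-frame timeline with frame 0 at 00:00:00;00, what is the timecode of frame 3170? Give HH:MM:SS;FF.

00:01:45;22

Each 10-minute DF block holds 10 × 60 × 30 − 9 × 2 = 17982 frames. 3170 ÷ 17982 → 0 full blocks, remainder 3170.
Within the partial block the first minute is 1800 frames and each further minute 1798, so 1 further minute boundary passed. Total skipped labels = 18 × 0 + 2 × 1 = 2.
Non-drop label index = 3170 + 2 = 3172; at 30 labels/s that is 00:01:45:22, i.e. DF 00:01:45;22.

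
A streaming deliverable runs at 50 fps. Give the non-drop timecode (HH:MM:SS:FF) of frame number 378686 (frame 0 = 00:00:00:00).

02:06:13:36

378686 ÷ 50 = 7573 full seconds, remainder 36 frames.
7573 s = 2 h 6 min 13 s.
Timecode: 02:06:13:36.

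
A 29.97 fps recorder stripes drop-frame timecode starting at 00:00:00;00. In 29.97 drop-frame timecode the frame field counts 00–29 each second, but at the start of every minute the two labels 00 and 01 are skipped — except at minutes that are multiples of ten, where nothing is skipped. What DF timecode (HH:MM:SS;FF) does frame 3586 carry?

Each 10-minute DF block holds 10 × 60 × 30 − 9 × 2 = 17982 frames. 3586 ÷ 17982 → 0 full blocks, remainder 3586.
Within the partial block the first minute is 1800 frames and each further minute 1798, so 1 further minute boundary passed. Total skipped labels = 18 × 0 + 2 × 1 = 2.
Non-drop label index = 3586 + 2 = 3588; at 30 labels/s that is 00:01:59:18, i.e. DF 00:01:59;18.

00:01:59;18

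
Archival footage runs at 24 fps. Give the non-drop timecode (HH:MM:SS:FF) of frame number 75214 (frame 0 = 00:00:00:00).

75214 ÷ 24 = 3133 full seconds, remainder 22 frames.
3133 s = 0 h 52 min 13 s.
Timecode: 00:52:13:22.

00:52:13:22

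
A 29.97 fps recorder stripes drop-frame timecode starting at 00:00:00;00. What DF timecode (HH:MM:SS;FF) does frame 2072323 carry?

Each 10-minute DF block holds 10 × 60 × 30 − 9 × 2 = 17982 frames. 2072323 ÷ 17982 → 115 full blocks, remainder 4393.
Within the partial block the first minute is 1800 frames and each further minute 1798, so 2 further minute boundaries passed. Total skipped labels = 18 × 115 + 2 × 2 = 2074.
Non-drop label index = 2072323 + 2074 = 2074397; at 30 labels/s that is 19:12:26:17, i.e. DF 19:12:26;17.

19:12:26;17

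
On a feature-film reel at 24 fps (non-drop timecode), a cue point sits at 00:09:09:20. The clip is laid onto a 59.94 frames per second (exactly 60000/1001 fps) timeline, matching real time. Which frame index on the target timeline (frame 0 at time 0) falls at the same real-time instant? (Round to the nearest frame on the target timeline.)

frame 32957

Source frame index: (0×3600 + 9×60 + 9) × 24 + 20 = 13196.
Real time: 13196 / (24) = 3299/6 s.
Target frame: (3299/6) × (60000/1001) = 32990000/1001 ≈ 32957.043 → 32957.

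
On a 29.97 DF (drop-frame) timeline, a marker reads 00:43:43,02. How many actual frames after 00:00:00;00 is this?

As if non-drop at 30 labels/s: (0 × 3600 + 43 × 60 + 43) × 30 + 2 = 78692.
Minute boundaries passed: 43; those not divisible by 10: 43 − 4 = 39; dropped labels = 2 × 39 = 78.
Actual frame index = 78692 − 78 = 78614.

78614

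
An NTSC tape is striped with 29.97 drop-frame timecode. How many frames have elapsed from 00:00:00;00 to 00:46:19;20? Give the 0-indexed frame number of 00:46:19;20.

83306

Complete 10-minute blocks: 4, each 17982 frames → 71928.
Remaining 6 whole minutes in the current block: 1800 + 5 × 1798 = 10790 frames.
Within the current minute: 19 × 30 + 20 − 2 = 588 (labels ;00/;01 skipped at this minute). Total = 71928 + 10790 + 588 = 83306.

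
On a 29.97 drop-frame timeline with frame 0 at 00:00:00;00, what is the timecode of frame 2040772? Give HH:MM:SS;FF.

18:54:53;24

Ten DF minutes hold 17982 frames, so frame 2040772 lies in block 113 (frames 2031966–2049947) with 8806 frames into that block.
The block's first minute is 1800 frames and the rest 1798 each; 8806 frames reaches minute 4, so 113 × 18 + 4 × 2 = 2042 labels have been skipped so far.
Adding those back, label number 2040772 + 2042 = 2042814 at 30 labels/s is 68093 s + 24 f = 18 h 54 min 53 s frame 24, i.e. 18:54:53;24.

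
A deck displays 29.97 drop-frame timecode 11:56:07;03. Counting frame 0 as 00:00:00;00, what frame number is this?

1287723

As if non-drop at 30 labels/s: (11 × 3600 + 56 × 60 + 7) × 30 + 3 = 1289013.
Minute boundaries passed: 716; those not divisible by 10: 716 − 71 = 645; dropped labels = 2 × 645 = 1290.
Actual frame index = 1289013 − 1290 = 1287723.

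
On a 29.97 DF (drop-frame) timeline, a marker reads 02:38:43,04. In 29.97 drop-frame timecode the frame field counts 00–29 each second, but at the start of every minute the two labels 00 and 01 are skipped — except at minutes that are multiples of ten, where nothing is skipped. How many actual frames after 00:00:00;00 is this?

As if non-drop at 30 labels/s: (2 × 3600 + 38 × 60 + 43) × 30 + 4 = 285694.
Minute boundaries passed: 158; those not divisible by 10: 158 − 15 = 143; dropped labels = 2 × 143 = 286.
Actual frame index = 285694 − 286 = 285408.

285408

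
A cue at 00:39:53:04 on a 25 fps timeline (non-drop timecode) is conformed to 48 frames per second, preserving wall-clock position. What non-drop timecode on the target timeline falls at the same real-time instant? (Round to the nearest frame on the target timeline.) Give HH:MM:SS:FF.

00:39:53:08

Source frame index: (0×3600 + 39×60 + 53) × 25 + 4 = 59829.
Real time: 59829 / (25) = 59829/25 s.
Target frame: (59829/25) × (48) = 2871792/25 ≈ 114871.680 → 114872.
At 48 labels/s: frame 114872 → 00:39:53:08.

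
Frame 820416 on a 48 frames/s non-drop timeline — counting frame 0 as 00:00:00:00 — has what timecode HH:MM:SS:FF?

820416 ÷ 48 = 17092 full seconds, remainder 0 frames.
17092 s = 4 h 44 min 52 s.
Timecode: 04:44:52:00.

04:44:52:00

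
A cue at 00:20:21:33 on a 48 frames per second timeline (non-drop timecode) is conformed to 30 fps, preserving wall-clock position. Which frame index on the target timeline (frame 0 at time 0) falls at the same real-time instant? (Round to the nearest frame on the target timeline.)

frame 36651

Source frame index: (0×3600 + 20×60 + 21) × 48 + 33 = 58641.
Real time: 58641 / (48) = 19547/16 s.
Target frame: (19547/16) × (30) = 293205/8 ≈ 36650.625 → 36651.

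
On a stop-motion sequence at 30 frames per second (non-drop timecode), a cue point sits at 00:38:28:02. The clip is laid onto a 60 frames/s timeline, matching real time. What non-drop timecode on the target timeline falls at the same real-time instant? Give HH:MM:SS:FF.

Source frame index: (0×3600 + 38×60 + 28) × 30 + 2 = 69242.
Real time: 69242 / (30) = 34621/15 s.
Target frame: (34621/15) × (60) = 138484.
At 60 labels/s: frame 138484 → 00:38:28:04.

00:38:28:04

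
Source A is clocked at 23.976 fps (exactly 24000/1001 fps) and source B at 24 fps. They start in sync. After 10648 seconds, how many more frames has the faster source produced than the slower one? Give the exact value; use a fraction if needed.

A emits 24000/1001 × 10648 = 23232000/91 frames; B emits 24 × 10648 = 255552.
Difference = 23232/91 frames (≈ 255.2967); B is ahead of A.

23232/91 frames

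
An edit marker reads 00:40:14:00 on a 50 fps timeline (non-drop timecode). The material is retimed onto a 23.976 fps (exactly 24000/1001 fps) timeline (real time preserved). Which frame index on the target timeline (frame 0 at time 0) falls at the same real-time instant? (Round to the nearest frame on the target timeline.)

Source frame index: (0×3600 + 40×60 + 14) × 50 + 0 = 120700.
Real time: 120700 / (50) = 2414 s.
Target frame: (2414) × (24000/1001) = 57936000/1001 ≈ 57878.122 → 57878.

frame 57878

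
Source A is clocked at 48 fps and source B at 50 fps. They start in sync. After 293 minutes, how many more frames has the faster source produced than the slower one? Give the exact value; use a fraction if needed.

35160 frames

293 min = 17580 s.
A emits 48 × 17580 = 843840 frames; B emits 50 × 17580 = 879000.
Difference = 35160 frames; B is ahead of A.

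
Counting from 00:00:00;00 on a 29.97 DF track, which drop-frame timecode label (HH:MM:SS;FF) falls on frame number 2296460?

Each 10-minute DF block holds 10 × 60 × 30 − 9 × 2 = 17982 frames. 2296460 ÷ 17982 → 127 full blocks, remainder 12746.
Within the partial block the first minute is 1800 frames and each further minute 1798, so 7 further minute boundaries passed. Total skipped labels = 18 × 127 + 2 × 7 = 2300.
Non-drop label index = 2296460 + 2300 = 2298760; at 30 labels/s that is 21:17:05:10, i.e. DF 21:17:05;10.

21:17:05;10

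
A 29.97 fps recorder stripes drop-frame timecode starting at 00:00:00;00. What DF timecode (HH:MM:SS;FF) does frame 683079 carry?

Ten DF minutes hold 17982 frames, so frame 683079 lies in block 37 (frames 665334–683315) with 17745 frames into that block.
The block's first minute is 1800 frames and the rest 1798 each; 17745 frames reaches minute 9, so 37 × 18 + 9 × 2 = 684 labels have been skipped so far.
Adding those back, label number 683079 + 684 = 683763 at 30 labels/s is 22792 s + 3 f = 6 h 19 min 52 s frame 3, i.e. 06:19:52;03.

06:19:52;03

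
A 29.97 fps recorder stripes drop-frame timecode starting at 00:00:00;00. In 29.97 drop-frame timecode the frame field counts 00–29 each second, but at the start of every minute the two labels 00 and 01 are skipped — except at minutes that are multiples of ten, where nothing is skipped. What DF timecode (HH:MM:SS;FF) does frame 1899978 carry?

Ten DF minutes hold 17982 frames, so frame 1899978 lies in block 105 (frames 1888110–1906091) with 11868 frames into that block.
The block's first minute is 1800 frames and the rest 1798 each; 11868 frames reaches minute 6, so 105 × 18 + 6 × 2 = 1902 labels have been skipped so far.
Adding those back, label number 1899978 + 1902 = 1901880 at 30 labels/s is 63396 s + 0 f = 17 h 36 min 36 s frame 0, i.e. 17:36:36;00.

17:36:36;00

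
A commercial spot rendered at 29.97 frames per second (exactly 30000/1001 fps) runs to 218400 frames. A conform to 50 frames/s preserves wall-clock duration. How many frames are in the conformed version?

Target frames = source frames × (target rate / source rate) = 218400 × (50)/(30000/1001) = 218400 × 1001/600 = 364364.

364364 frames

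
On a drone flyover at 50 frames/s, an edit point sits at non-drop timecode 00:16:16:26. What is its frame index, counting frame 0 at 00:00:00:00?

Total seconds to the label: (0 × 3600 + 16 × 60 + 16) = 976.
Frame index = 976 × 50 + 26 = 48826.

frame 48826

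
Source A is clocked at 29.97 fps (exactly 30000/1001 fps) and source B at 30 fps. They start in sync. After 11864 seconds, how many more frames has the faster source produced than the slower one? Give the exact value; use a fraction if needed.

355920/1001 frames

A emits 30000/1001 × 11864 = 355920000/1001 frames; B emits 30 × 11864 = 355920.
Difference = 355920/1001 frames (≈ 355.5644); B is ahead of A.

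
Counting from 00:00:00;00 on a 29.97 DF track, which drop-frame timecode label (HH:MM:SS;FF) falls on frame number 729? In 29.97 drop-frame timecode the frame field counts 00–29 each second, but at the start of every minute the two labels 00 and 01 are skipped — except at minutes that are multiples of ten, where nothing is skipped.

Ten DF minutes hold 17982 frames, so frame 729 lies in block 0 (frames 0–17981) with 729 frames into that block.
The block's first minute is 1800 frames and the rest 1798 each; 729 frames reaches minute 0, so 0 × 18 + 0 × 2 = 0 labels have been skipped so far.
Adding those back, label number 729 + 0 = 729 at 30 labels/s is 24 s + 9 f = 0 h 0 min 24 s frame 9, i.e. 00:00:24;09.

00:00:24;09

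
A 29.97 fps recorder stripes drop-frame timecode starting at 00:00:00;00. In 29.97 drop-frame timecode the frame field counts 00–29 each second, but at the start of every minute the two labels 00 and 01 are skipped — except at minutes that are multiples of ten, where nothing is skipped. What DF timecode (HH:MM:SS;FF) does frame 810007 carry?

07:30:27;07

Ten DF minutes hold 17982 frames, so frame 810007 lies in block 45 (frames 809190–827171) with 817 frames into that block.
The block's first minute is 1800 frames and the rest 1798 each; 817 frames reaches minute 0, so 45 × 18 + 0 × 2 = 810 labels have been skipped so far.
Adding those back, label number 810007 + 810 = 810817 at 30 labels/s is 27027 s + 7 f = 7 h 30 min 27 s frame 7, i.e. 07:30:27;07.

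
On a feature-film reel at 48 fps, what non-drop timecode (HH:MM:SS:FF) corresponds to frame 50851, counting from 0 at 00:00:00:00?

50851 ÷ 48 = 1059 full seconds, remainder 19 frames.
1059 s = 0 h 17 min 39 s.
Timecode: 00:17:39:19.

00:17:39:19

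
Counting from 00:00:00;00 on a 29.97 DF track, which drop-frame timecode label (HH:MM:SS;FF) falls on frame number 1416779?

13:07:53;07

Each 10-minute DF block holds 10 × 60 × 30 − 9 × 2 = 17982 frames. 1416779 ÷ 17982 → 78 full blocks, remainder 14183.
Within the partial block the first minute is 1800 frames and each further minute 1798, so 7 further minute boundaries passed. Total skipped labels = 18 × 78 + 2 × 7 = 1418.
Non-drop label index = 1416779 + 1418 = 1418197; at 30 labels/s that is 13:07:53:07, i.e. DF 13:07:53;07.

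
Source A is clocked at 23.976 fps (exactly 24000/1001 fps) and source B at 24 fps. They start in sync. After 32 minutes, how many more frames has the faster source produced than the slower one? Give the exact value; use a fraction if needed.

46080/1001 frames

32 min = 1920 s.
A emits 24000/1001 × 1920 = 46080000/1001 frames; B emits 24 × 1920 = 46080.
Difference = 46080/1001 frames (≈ 46.0340); B is ahead of A.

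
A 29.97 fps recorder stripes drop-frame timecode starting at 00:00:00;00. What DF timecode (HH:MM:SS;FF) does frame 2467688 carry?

Each 10-minute DF block holds 10 × 60 × 30 − 9 × 2 = 17982 frames. 2467688 ÷ 17982 → 137 full blocks, remainder 4154.
Within the partial block the first minute is 1800 frames and each further minute 1798, so 2 further minute boundaries passed. Total skipped labels = 18 × 137 + 2 × 2 = 2470.
Non-drop label index = 2467688 + 2470 = 2470158; at 30 labels/s that is 22:52:18:18, i.e. DF 22:52:18;18.

22:52:18;18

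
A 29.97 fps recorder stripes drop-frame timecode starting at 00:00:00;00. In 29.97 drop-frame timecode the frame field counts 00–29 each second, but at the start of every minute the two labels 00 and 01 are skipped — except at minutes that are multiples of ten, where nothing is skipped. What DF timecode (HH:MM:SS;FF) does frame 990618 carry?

Each 10-minute DF block holds 10 × 60 × 30 − 9 × 2 = 17982 frames. 990618 ÷ 17982 → 55 full blocks, remainder 1608.
Within the partial block the first minute is 1800 frames and each further minute 1798, so 0 further minute boundaries passed. Total skipped labels = 18 × 55 + 2 × 0 = 990.
Non-drop label index = 990618 + 990 = 991608; at 30 labels/s that is 09:10:53:18, i.e. DF 09:10:53;18.

09:10:53;18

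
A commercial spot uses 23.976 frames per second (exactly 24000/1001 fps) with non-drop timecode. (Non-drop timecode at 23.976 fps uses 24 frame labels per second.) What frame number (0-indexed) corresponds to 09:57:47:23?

Total seconds to the label: (9 × 3600 + 57 × 60 + 47) = 35867.
Frame index = 35867 × 24 + 23 = 860831.

frame 860831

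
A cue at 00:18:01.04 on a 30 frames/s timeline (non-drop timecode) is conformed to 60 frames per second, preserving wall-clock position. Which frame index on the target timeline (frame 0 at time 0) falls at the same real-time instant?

frame 64868

Source frame index: (0×3600 + 18×60 + 1) × 30 + 4 = 32434.
Real time: 32434 / (30) = 16217/15 s.
Target frame: (16217/15) × (60) = 64868.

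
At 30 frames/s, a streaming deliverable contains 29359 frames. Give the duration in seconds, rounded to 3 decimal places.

Running time = 29359 × 1/30 = 29359/30 s ≈ 978.633 s.

978.633 seconds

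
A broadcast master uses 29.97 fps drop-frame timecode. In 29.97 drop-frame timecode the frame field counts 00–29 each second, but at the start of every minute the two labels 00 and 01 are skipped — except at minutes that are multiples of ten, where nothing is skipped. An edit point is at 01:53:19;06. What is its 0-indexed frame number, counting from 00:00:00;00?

203772

Complete 10-minute blocks: 11, each 17982 frames → 197802.
Remaining 3 whole minutes in the current block: 1800 + 2 × 1798 = 5396 frames.
Within the current minute: 19 × 30 + 6 − 2 = 574 (labels ;00/;01 skipped at this minute). Total = 197802 + 5396 + 574 = 203772.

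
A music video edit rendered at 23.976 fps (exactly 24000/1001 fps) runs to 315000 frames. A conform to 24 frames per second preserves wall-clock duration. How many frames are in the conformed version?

Target frames = source frames × (target rate / source rate) = 315000 × (24)/(24000/1001) = 315000 × 1001/1000 = 315315.

315315 frames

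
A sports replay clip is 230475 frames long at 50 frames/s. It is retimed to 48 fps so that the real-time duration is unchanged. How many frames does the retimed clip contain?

221256 frames

Target frames = source frames × (target rate / source rate) = 230475 × (48)/(50) = 230475 × 24/25 = 221256.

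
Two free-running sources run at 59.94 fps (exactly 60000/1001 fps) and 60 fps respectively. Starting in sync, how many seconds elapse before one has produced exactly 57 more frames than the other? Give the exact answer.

The gap grows by |60 − 60000/1001| = 60/1001 frames per second.
Time for a 57-frame gap: 57 ÷ (60/1001) = 950.95 s.

950.95 seconds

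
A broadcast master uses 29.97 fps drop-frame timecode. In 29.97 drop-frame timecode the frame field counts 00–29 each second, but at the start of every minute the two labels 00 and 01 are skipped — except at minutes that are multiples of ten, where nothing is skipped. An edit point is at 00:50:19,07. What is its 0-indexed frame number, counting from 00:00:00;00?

90487

Complete 10-minute blocks: 5, each 17982 frames → 89910.
Remaining 0 whole minutes in the current block: 0 frames.
Within the current minute: 19 × 30 + 7 = 577. Total = 89910 + 0 + 577 = 90487.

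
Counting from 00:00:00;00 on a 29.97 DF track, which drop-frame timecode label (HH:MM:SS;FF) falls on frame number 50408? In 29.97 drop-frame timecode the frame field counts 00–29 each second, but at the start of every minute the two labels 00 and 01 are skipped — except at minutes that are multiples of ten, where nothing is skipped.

00:28:02;00

Ten DF minutes hold 17982 frames, so frame 50408 lies in block 2 (frames 35964–53945) with 14444 frames into that block.
The block's first minute is 1800 frames and the rest 1798 each; 14444 frames reaches minute 8, so 2 × 18 + 8 × 2 = 52 labels have been skipped so far.
Adding those back, label number 50408 + 52 = 50460 at 30 labels/s is 1682 s + 0 f = 0 h 28 min 2 s frame 0, i.e. 00:28:02;00.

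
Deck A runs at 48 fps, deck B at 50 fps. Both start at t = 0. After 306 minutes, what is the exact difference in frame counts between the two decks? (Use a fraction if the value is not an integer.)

306 min = 18360 s.
A emits 48 × 18360 = 881280 frames; B emits 50 × 18360 = 918000.
Difference = 36720 frames; B is ahead of A.

36720 frames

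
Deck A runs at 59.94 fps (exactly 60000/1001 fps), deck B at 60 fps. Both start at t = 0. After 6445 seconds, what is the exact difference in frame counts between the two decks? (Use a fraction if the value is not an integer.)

386700/1001 frames

A emits 60000/1001 × 6445 = 386700000/1001 frames; B emits 60 × 6445 = 386700.
Difference = 386700/1001 frames (≈ 386.3137); B is ahead of A.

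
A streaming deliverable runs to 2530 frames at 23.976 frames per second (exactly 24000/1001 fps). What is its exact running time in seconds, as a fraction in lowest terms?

Running time = 2530 ÷ (24000/1001) = 2530 × 1001/24000 = 253253/2400 s.

253253/2400 seconds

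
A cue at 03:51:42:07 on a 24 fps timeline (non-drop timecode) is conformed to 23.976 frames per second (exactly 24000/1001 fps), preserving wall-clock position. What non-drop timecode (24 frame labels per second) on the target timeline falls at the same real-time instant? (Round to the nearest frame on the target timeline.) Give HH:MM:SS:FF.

03:51:28:10

Source frame index: (3×3600 + 51×60 + 42) × 24 + 7 = 333655.
Real time: 333655 / (24) = 333655/24 s.
Target frame: (333655/24) × (24000/1001) = 47665000/143 ≈ 333321.678 → 333322.
At 24 labels/s: frame 333322 → 03:51:28:10.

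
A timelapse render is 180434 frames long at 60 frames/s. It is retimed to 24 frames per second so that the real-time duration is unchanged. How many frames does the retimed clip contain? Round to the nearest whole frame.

Frames at target rate = 180434 × (24) / (60) = 360868/5 ≈ 72173.600.
Nearest whole frame: 72174.

72174 frames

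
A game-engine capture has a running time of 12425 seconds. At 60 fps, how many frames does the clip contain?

745500 frames

Frames = 12425 × 60 = 745500.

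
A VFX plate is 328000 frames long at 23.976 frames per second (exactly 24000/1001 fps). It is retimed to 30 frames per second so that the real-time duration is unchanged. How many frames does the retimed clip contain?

410410 frames

Target frames = source frames × (target rate / source rate) = 328000 × (30)/(24000/1001) = 328000 × 1001/800 = 410410.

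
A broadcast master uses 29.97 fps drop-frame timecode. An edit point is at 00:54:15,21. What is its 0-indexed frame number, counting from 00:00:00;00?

Complete 10-minute blocks: 5, each 17982 frames → 89910.
Remaining 4 whole minutes in the current block: 1800 + 3 × 1798 = 7194 frames.
Within the current minute: 15 × 30 + 21 − 2 = 469 (labels ;00/;01 skipped at this minute). Total = 89910 + 7194 + 469 = 97573.

97573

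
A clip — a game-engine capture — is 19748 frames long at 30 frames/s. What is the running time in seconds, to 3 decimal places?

Running time = 19748 × 1/30 = 9874/15 s ≈ 658.267 s.

658.267 seconds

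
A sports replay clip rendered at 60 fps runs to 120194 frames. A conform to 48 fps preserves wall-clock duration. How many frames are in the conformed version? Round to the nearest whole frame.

Frames at target rate = 120194 × (48) / (60) = 480776/5 ≈ 96155.200.
Nearest whole frame: 96155.

96155 frames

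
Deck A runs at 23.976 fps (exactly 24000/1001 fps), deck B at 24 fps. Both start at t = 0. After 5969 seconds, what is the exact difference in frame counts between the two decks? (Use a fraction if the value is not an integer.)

A emits 24000/1001 × 5969 = 143256000/1001 frames; B emits 24 × 5969 = 143256.
Difference = 143256/1001 frames (≈ 143.1129); B is ahead of A.

143256/1001 frames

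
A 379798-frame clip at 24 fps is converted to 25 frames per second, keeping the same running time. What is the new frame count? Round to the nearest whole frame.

Frames at target rate = 379798 × (25) / (24) = 4747475/12 ≈ 395622.917.
Nearest whole frame: 395623.

395623 frames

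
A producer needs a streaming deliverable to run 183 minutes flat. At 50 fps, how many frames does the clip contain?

549000 frames

183 min = 10980 s.
Frames = 10980 × 50 = 549000.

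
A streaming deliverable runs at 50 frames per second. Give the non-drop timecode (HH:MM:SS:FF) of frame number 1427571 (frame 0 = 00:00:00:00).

1427571 ÷ 50 = 28551 full seconds, remainder 21 frames.
28551 s = 7 h 55 min 51 s.
Timecode: 07:55:51:21.

07:55:51:21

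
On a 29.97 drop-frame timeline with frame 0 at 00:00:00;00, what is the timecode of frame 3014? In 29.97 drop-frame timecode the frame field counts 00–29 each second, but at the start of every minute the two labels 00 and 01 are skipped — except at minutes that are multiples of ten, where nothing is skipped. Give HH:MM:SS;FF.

Ten DF minutes hold 17982 frames, so frame 3014 lies in block 0 (frames 0–17981) with 3014 frames into that block.
The block's first minute is 1800 frames and the rest 1798 each; 3014 frames reaches minute 1, so 0 × 18 + 1 × 2 = 2 labels have been skipped so far.
Adding those back, label number 3014 + 2 = 3016 at 30 labels/s is 100 s + 16 f = 0 h 1 min 40 s frame 16, i.e. 00:01:40;16.

00:01:40;16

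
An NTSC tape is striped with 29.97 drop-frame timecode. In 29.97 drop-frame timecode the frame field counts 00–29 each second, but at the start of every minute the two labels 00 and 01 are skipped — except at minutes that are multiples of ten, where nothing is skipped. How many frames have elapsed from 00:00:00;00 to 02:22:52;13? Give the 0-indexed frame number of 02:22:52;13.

256917

As if non-drop at 30 labels/s: (2 × 3600 + 22 × 60 + 52) × 30 + 13 = 257173.
Minute boundaries passed: 142; those not divisible by 10: 142 − 14 = 128; dropped labels = 2 × 128 = 256.
Actual frame index = 257173 − 256 = 256917.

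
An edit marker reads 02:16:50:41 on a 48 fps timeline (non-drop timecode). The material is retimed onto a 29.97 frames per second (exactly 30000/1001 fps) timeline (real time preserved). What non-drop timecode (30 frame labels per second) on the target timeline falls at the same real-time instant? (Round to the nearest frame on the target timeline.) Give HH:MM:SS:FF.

Source frame index: (2×3600 + 16×60 + 50) × 48 + 41 = 394121.
Real time: 394121 / (48) = 394121/48 s.
Target frame: (394121/48) × (30000/1001) = 2706875/11 ≈ 246079.545 → 246080.
At 30 labels/s: frame 246080 → 02:16:42:20.

02:16:42:20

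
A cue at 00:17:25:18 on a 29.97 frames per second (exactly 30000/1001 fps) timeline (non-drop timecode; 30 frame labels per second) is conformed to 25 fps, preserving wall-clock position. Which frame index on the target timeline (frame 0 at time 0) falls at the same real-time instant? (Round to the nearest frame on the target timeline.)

frame 26166

Source frame index: (0×3600 + 17×60 + 25) × 30 + 18 = 31368.
Real time: 31368 / (30000/1001) = 1308307/1250 s.
Target frame: (1308307/1250) × (25) = 1308307/50 ≈ 26166.140 → 26166.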